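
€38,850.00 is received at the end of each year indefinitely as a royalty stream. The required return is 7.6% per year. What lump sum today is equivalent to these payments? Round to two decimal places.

Periodic rate r = 0.076 per year.
Level perpetuity: PV = PMT / r = 38,850 / (0.076) = €511,184.21.

€511,184.21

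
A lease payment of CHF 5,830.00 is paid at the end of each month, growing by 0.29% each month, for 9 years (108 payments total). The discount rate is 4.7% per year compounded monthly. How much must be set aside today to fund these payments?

Periodic rate r = 0.047/12 per month; n is counted in months.
Growing ordinary annuity: PV = PMT₁ × [1 − ((1+g)/(1+r))^n] / (r − g) = 5,830 × [1 − ((1+0.0029)/(1+r))^108] / (r − 0.0029) = CHF 594,387.30.

CHF 594,387.30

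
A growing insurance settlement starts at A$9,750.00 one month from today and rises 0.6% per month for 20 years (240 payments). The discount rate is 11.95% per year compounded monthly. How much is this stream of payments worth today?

A$1,503,364.07

Periodic rate r = 0.1195/12 per month; n is counted in months.
Growing ordinary annuity: PV = PMT₁ × [1 − ((1+g)/(1+r))^n] / (r − g) = 9,750 × [1 − ((1+0.006)/(1+r))^240] / (r − 0.006) = A$1,503,364.07.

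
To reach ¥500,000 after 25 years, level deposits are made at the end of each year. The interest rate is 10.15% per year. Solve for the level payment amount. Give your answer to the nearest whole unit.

¥4,971

Level ordinary annuity; solve FV = PMT × [((1+r)^n − 1)/r] for PMT.
Periodic rate r = 0.1015 per year.
With n = 25: PMT = 500,000 / ([((1+r)^n − 1)/r]) = ¥4,971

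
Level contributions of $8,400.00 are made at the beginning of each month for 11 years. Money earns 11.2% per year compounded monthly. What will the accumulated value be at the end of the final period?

This is an annuity due: 132 deposits of $8,400.00 at the beginning of each month.
Periodic rate r = 0.112/12 per month; n is counted in months.
FV = PMT × [((1+r)^n − 1)/r] × (1+r) = 8,400 × [(1+r)^132 − 1] / r × (1+r) = $2,187,924.38

$2,187,924.38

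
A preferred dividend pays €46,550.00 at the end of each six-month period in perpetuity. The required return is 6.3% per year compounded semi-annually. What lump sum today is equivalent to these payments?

€1,477,777.78

Periodic rate r = 0.063/2 per half-year.
Level perpetuity: PV = PMT / r = 46,550 / (0.063/2) = €1,477,777.78.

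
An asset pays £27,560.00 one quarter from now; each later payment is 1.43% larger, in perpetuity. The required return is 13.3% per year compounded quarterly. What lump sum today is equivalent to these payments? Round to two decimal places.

Periodic rate r = 0.133/4 per quarter.
Growing perpetuity (Gordon): PV = PMT₁ / (r − g) = 27,560 / (r − 0.0143) = £1,454,353.56.

£1,454,353.56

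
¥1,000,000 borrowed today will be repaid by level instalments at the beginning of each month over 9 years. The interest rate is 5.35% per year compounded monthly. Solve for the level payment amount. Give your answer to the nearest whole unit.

Level annuity due; solve PV = PMT × [(1 − (1+r)^−n)/r] × (1+r) for PMT.
Periodic rate r = 0.0535/12 per month; n is counted in months.
With n = 108: PMT = 1,000,000 / ([(1 − (1+r)^−n)/r] × (1+r)) = ¥11,635

¥11,635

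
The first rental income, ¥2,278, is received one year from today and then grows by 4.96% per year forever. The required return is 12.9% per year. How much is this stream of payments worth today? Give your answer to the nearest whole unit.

¥28,690

Periodic rate r = 0.129 per year.
Growing perpetuity (Gordon): PV = PMT₁ / (r − g) = 2,278 / (r − 0.0496) = ¥28,690.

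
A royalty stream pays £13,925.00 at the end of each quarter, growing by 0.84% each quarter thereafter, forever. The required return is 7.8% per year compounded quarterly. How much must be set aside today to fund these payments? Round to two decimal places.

Periodic rate r = 0.078/4 per quarter.
Growing perpetuity (Gordon): PV = PMT₁ / (r − g) = 13,925 / (r − 0.0084) = £1,254,504.50.

£1,254,504.50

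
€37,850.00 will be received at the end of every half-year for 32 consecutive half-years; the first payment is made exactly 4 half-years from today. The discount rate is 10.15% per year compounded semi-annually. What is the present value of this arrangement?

Ordinary annuity of 32 payments, first payment at period 4.
Periodic rate r = 0.1015/2 per half-year; n is counted in half-years.
The ordinary-annuity PV formula values the stream one period before the first payment (period 3); discount that back 3 periods:
PV₀ = 37,850 × [1 − (1+r)^−32] / r × (1+r)^−3 = €511,011.07

€511,011.07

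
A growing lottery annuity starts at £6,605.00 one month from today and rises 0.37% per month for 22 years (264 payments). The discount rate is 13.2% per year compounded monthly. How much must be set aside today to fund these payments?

Periodic rate r = 0.132/12 per month; n is counted in months.
Growing ordinary annuity: PV = PMT₁ × [1 − ((1+g)/(1+r))^n] / (r − g) = 6,605 × [1 − ((1+0.0037)/(1+r))^264] / (r − 0.0037) = £771,233.15.

£771,233.15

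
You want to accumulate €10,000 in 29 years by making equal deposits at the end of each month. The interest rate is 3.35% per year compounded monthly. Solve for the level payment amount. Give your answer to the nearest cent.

€17.04

Level ordinary annuity; solve FV = PMT × [((1+r)^n − 1)/r] for PMT.
Periodic rate r = 0.0335/12 per month; n is counted in months.
With n = 348: PMT = 10,000 / ([((1+r)^n − 1)/r]) = €17.04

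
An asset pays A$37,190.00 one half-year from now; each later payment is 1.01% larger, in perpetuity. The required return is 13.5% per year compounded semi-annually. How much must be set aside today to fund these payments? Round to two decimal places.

A$647,909.41

Periodic rate r = 0.135/2 per half-year.
Growing perpetuity (Gordon): PV = PMT₁ / (r − g) = 37,190 / (r − 0.0101) = A$647,909.41.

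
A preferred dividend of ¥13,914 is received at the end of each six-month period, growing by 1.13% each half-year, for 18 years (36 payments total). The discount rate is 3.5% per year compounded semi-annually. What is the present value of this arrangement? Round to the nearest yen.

Periodic rate r = 0.035/2 per half-year; n is counted in half-years.
Growing ordinary annuity: PV = PMT₁ × [1 − ((1+g)/(1+r))^n] / (r − g) = 13,914 × [1 − ((1+0.0113)/(1+r))^36] / (r − 0.0113) = ¥443,244.

¥443,244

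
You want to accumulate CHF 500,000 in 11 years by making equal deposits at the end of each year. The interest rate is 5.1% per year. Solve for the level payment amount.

Level ordinary annuity; solve FV = PMT × [((1+r)^n − 1)/r] for PMT.
Periodic rate r = 0.051 per year.
With n = 11: PMT = 500,000 / ([((1+r)^n − 1)/r]) = CHF 35,010.99

CHF 35,010.99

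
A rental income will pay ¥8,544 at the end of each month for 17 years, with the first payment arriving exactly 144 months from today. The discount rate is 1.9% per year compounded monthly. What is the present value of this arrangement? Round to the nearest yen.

¥1,187,119

Ordinary annuity of 204 payments, first payment at period 144.
Periodic rate r = 0.019/12 per month; n is counted in months.
The ordinary-annuity PV formula values the stream one period before the first payment (period 143); discount that back 143 periods:
PV₀ = 8,544 × [1 − (1+r)^−204] / r × (1+r)^−143 = ¥1,187,119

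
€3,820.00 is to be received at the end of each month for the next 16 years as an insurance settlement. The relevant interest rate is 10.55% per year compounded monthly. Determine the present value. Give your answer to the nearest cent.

This is an ordinary annuity: 192 payments of €3,820.00 at the end of each month.
Periodic rate r = 0.1055/12 per month; n is counted in months.
PV = PMT × [(1 − (1+r)^−n)/r] = 3,820 × [1 − (1+r)^−192] / r = €353,572.87

€353,572.87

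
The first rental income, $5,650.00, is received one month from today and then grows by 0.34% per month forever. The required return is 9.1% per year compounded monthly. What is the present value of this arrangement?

$1,350,597.61

Periodic rate r = 0.091/12 per month.
Growing perpetuity (Gordon): PV = PMT₁ / (r − g) = 5,650 / (r − 0.0034) = $1,350,597.61.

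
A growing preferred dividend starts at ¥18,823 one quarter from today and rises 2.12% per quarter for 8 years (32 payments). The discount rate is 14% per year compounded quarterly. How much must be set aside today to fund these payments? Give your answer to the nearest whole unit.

¥476,289

Periodic rate r = 0.14/4 per quarter; n is counted in quarters.
Growing ordinary annuity: PV = PMT₁ × [1 − ((1+g)/(1+r))^n] / (r − g) = 18,823 × [1 − ((1+0.0212)/(1+r))^32] / (r − 0.0212) = ¥476,289.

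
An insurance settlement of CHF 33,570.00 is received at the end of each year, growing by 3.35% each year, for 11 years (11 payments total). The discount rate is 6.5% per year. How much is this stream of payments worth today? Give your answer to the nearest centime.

Periodic rate r = 0.065 per year.
Growing ordinary annuity: PV = PMT₁ × [1 − ((1+g)/(1+r))^n] / (r − g) = 33,570 × [1 − ((1+0.0335)/(1+r))^11] / (r − 0.0335) = CHF 299,746.70.

CHF 299,746.70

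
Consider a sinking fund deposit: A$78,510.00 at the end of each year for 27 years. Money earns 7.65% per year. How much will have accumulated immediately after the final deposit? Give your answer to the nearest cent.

This is an ordinary annuity: 27 deposits of A$78,510.00 at the end of each year.
Periodic rate r = 0.0765 per year.
FV = PMT × [((1+r)^n − 1)/r] = 78,510 × [(1+r)^27 − 1] / r = A$6,483,769.20

A$6,483,769.20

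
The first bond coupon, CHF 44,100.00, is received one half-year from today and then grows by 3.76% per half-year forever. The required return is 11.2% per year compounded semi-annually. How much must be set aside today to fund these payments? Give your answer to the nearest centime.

Periodic rate r = 0.112/2 per half-year.
Growing perpetuity (Gordon): PV = PMT₁ / (r − g) = 44,100 / (r − 0.0376) = CHF 2,396,739.13.

CHF 2,396,739.13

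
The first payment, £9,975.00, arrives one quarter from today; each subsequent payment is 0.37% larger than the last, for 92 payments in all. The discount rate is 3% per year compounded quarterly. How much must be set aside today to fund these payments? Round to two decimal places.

£770,848.20

Periodic rate r = 0.03/4 per quarter; n is counted in quarters.
Growing ordinary annuity: PV = PMT₁ × [1 − ((1+g)/(1+r))^n] / (r − g) = 9,975 × [1 − ((1+0.0037)/(1+r))^92] / (r − 0.0037) = £770,848.20.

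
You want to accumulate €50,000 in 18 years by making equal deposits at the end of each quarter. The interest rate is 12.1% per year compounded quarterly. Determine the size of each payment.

Level ordinary annuity; solve FV = PMT × [((1+r)^n − 1)/r] for PMT.
Periodic rate r = 0.121/4 per quarter; n is counted in quarters.
With n = 72: PMT = 50,000 / ([((1+r)^n − 1)/r]) = €200.38

€200.38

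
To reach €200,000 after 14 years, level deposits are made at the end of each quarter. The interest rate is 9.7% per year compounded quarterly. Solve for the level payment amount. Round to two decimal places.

€1,716.26

Level ordinary annuity; solve FV = PMT × [((1+r)^n − 1)/r] for PMT.
Periodic rate r = 0.097/4 per quarter; n is counted in quarters.
With n = 56: PMT = 200,000 / ([((1+r)^n − 1)/r]) = €1,716.26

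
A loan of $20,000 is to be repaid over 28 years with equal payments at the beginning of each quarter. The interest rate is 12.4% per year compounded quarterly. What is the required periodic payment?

$621.71

Level annuity due; solve PV = PMT × [(1 − (1+r)^−n)/r] × (1+r) for PMT.
Periodic rate r = 0.124/4 per quarter; n is counted in quarters.
With n = 112: PMT = 20,000 / ([(1 − (1+r)^−n)/r] × (1+r)) = $621.71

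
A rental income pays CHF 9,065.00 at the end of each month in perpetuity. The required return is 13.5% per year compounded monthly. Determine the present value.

CHF 805,777.78

Periodic rate r = 0.135/12 per month.
Level perpetuity: PV = PMT / r = 9,065 / (0.135/12) = CHF 805,777.78.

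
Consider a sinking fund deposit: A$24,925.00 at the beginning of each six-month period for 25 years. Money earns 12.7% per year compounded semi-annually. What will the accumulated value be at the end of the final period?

This is an annuity due: 50 deposits of A$24,925.00 at the beginning of each six-month period.
Periodic rate r = 0.127/2 per half-year; n is counted in half-years.
FV = PMT × [((1+r)^n − 1)/r] × (1+r) = 24,925 × [(1+r)^50 − 1] / r × (1+r) = A$8,649,764.76

A$8,649,764.76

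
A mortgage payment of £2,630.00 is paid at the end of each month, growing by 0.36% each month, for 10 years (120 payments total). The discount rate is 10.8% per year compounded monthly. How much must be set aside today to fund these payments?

£231,237.14

Periodic rate r = 0.108/12 per month; n is counted in months.
Growing ordinary annuity: PV = PMT₁ × [1 − ((1+g)/(1+r))^n] / (r − g) = 2,630 × [1 − ((1+0.0036)/(1+r))^120] / (r − 0.0036) = £231,237.14.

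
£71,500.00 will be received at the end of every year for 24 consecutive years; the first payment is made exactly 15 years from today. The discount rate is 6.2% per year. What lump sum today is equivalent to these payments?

£379,519.16

Ordinary annuity of 24 payments, first payment at period 15.
Periodic rate r = 0.062 per year.
The ordinary-annuity PV formula values the stream one period before the first payment (period 14); discount that back 14 periods:
PV₀ = 71,500 × [1 − (1+r)^−24] / r × (1+r)^−14 = £379,519.16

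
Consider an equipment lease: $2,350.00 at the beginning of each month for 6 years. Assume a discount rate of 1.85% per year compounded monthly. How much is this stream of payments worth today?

$160,277.53

This is an annuity due: 72 payments of $2,350.00 at the beginning of each month.
Periodic rate r = 0.0185/12 per month; n is counted in months.
PV = PMT × [(1 − (1+r)^−n)/r] × (1+r) = 2,350 × [1 − (1+r)^−72] / r × (1+r) = $160,277.53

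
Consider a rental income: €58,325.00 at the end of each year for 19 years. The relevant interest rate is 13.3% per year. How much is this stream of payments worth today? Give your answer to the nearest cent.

This is an ordinary annuity: 19 payments of €58,325.00 at the end of each year.
Periodic rate r = 0.133 per year.
PV = PMT × [(1 − (1+r)^−n)/r] = 58,325 × [1 − (1+r)^−19] / r = €397,642.17

€397,642.17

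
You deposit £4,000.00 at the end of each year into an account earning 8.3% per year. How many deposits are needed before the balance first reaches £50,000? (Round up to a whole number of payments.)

9 payments

Periodic rate r = 0.083 per year.
Ordinary annuity FV: 50,000 = 4,000 × [((1+r)^n − 1)/r].
(1+r)^n = 1 + 50,000 × r / 4,000, so n = ln(1 + 50,000·r/4,000) / ln(1+r) = 8.93.
Round up to a whole number of payments: n = 9.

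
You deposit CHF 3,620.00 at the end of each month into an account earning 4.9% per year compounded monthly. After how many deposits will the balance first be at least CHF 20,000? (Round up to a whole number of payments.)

Periodic rate r = 0.049/12 per month; n is counted in months.
Ordinary annuity FV: 20,000 = 3,620 × [((1+r)^n − 1)/r].
(1+r)^n = 1 + 20,000 × r / 3,620, so n = ln(1 + 20,000·r/3,620) / ln(1+r) = 5.47.
Round up to a whole number of payments: n = 6.

6 payments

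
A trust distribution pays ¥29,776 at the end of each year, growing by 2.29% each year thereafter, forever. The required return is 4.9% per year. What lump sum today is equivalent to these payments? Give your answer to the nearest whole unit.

¥1,140,843

Periodic rate r = 0.049 per year.
Growing perpetuity (Gordon): PV = PMT₁ / (r − g) = 29,776 / (r − 0.0229) = ¥1,140,843.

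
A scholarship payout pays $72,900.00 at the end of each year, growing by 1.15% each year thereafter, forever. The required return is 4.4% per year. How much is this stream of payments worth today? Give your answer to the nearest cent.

Periodic rate r = 0.044 per year.
Growing perpetuity (Gordon): PV = PMT₁ / (r − g) = 72,900 / (r − 0.0115) = $2,243,076.92.

$2,243,076.92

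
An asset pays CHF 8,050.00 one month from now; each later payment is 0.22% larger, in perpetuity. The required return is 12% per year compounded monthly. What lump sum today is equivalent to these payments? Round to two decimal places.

Periodic rate r = 0.12/12 per month.
Growing perpetuity (Gordon): PV = PMT₁ / (r − g) = 8,050 / (r − 0.0022) = CHF 1,032,051.28.

CHF 1,032,051.28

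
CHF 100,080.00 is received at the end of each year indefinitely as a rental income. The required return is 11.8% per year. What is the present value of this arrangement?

Periodic rate r = 0.118 per year.
Level perpetuity: PV = PMT / r = 100,080 / (0.118) = CHF 848,135.59.

CHF 848,135.59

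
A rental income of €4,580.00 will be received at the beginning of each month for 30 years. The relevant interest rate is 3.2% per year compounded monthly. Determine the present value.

€1,061,864.78

This is an annuity due: 360 payments of €4,580.00 at the beginning of each month.
Periodic rate r = 0.032/12 per month; n is counted in months.
PV = PMT × [(1 − (1+r)^−n)/r] × (1+r) = 4,580 × [1 − (1+r)^−360] / r × (1+r) = €1,061,864.78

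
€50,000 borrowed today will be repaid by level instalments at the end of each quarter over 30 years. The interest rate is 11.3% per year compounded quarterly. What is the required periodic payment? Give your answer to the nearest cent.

€1,464.23

Level ordinary annuity; solve PV = PMT × [(1 − (1+r)^−n)/r] for PMT.
Periodic rate r = 0.113/4 per quarter; n is counted in quarters.
With n = 120: PMT = 50,000 / ([(1 − (1+r)^−n)/r]) = €1,464.23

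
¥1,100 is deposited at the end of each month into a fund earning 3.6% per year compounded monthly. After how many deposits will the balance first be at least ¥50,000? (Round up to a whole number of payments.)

Periodic rate r = 0.036/12 per month; n is counted in months.
Ordinary annuity FV: 50,000 = 1,100 × [((1+r)^n − 1)/r].
(1+r)^n = 1 + 50,000 × r / 1,100, so n = ln(1 + 50,000·r/1,100) / ln(1+r) = 42.68.
Round up to a whole number of payments: n = 43.

43 payments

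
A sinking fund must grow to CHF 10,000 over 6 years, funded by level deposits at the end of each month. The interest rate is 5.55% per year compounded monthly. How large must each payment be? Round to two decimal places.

CHF 117.36

Level ordinary annuity; solve FV = PMT × [((1+r)^n − 1)/r] for PMT.
Periodic rate r = 0.0555/12 per month; n is counted in months.
With n = 72: PMT = 10,000 / ([((1+r)^n − 1)/r]) = CHF 117.36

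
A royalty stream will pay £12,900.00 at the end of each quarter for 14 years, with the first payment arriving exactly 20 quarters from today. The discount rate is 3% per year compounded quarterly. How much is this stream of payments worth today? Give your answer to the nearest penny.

Ordinary annuity of 56 payments, first payment at period 20.
Periodic rate r = 0.03/4 per quarter; n is counted in quarters.
The ordinary-annuity PV formula values the stream one period before the first payment (period 19); discount that back 19 periods:
PV₀ = 12,900 × [1 − (1+r)^−56] / r × (1+r)^−19 = £510,270.31

£510,270.31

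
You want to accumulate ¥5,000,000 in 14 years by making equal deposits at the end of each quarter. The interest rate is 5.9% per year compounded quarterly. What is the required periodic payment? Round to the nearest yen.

Level ordinary annuity; solve FV = PMT × [((1+r)^n − 1)/r] for PMT.
Periodic rate r = 0.059/4 per quarter; n is counted in quarters.
With n = 56: PMT = 5,000,000 / ([((1+r)^n − 1)/r]) = ¥58,051

¥58,051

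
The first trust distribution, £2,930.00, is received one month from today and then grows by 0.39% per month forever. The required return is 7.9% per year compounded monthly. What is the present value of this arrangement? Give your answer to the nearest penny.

Periodic rate r = 0.079/12 per month.
Growing perpetuity (Gordon): PV = PMT₁ / (r − g) = 2,930 / (r − 0.0039) = £1,091,925.47.

£1,091,925.47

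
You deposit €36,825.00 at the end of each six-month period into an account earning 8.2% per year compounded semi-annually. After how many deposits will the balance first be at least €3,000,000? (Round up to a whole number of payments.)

Periodic rate r = 0.082/2 per half-year; n is counted in half-years.
Ordinary annuity FV: 3,000,000 = 36,825 × [((1+r)^n − 1)/r].
(1+r)^n = 1 + 3,000,000 × r / 36,825, so n = ln(1 + 3,000,000·r/36,825) / ln(1+r) = 36.53.
Round up to a whole number of payments: n = 37.

37 payments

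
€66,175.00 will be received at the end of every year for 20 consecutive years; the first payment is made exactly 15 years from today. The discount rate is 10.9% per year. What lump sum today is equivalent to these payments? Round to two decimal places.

€124,621.53

Ordinary annuity of 20 payments, first payment at period 15.
Periodic rate r = 0.109 per year.
The ordinary-annuity PV formula values the stream one period before the first payment (period 14); discount that back 14 periods:
PV₀ = 66,175 × [1 − (1+r)^−20] / r × (1+r)^−14 = €124,621.53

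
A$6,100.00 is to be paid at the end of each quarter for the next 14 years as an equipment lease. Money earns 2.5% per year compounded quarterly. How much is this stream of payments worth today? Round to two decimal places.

A$287,474.88

This is an ordinary annuity: 56 payments of A$6,100.00 at the end of each quarter.
Periodic rate r = 0.025/4 per quarter; n is counted in quarters.
PV = PMT × [(1 − (1+r)^−n)/r] = 6,100 × [1 − (1+r)^−56] / r = A$287,474.88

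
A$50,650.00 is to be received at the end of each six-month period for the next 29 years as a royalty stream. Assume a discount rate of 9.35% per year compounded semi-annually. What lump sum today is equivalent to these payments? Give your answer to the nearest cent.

This is an ordinary annuity: 58 payments of A$50,650.00 at the end of each six-month period.
Periodic rate r = 0.0935/2 per half-year; n is counted in half-years.
PV = PMT × [(1 − (1+r)^−n)/r] = 50,650 × [1 − (1+r)^−58] / r = A$1,006,879.44

A$1,006,879.44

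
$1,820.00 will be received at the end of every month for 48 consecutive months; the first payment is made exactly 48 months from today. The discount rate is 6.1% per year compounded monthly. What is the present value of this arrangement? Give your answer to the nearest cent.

Ordinary annuity of 48 payments, first payment at period 48.
Periodic rate r = 0.061/12 per month; n is counted in months.
The ordinary-annuity PV formula values the stream one period before the first payment (period 47); discount that back 47 periods:
PV₀ = 1,820 × [1 − (1+r)^−48] / r × (1+r)^−47 = $60,944.63

$60,944.63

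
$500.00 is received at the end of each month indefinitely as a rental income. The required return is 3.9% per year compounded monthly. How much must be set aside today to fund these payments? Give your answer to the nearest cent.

$153,846.15

Periodic rate r = 0.039/12 per month.
Level perpetuity: PV = PMT / r = 500 / (0.039/12) = $153,846.15.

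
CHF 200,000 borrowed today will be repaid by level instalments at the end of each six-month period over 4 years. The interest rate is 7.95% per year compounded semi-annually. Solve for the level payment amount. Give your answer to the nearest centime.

Level ordinary annuity; solve PV = PMT × [(1 − (1+r)^−n)/r] for PMT.
Periodic rate r = 0.0795/2 per half-year; n is counted in half-years.
With n = 8: PMT = 200,000 / ([(1 − (1+r)^−n)/r]) = CHF 29,674.91

CHF 29,674.91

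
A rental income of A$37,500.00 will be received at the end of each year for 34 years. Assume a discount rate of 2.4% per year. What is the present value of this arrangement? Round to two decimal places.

This is an ordinary annuity: 34 payments of A$37,500.00 at the end of each year.
Periodic rate r = 0.024 per year.
PV = PMT × [(1 − (1+r)^−n)/r] = 37,500 × [1 − (1+r)^−34] / r = A$864,875.86

A$864,875.86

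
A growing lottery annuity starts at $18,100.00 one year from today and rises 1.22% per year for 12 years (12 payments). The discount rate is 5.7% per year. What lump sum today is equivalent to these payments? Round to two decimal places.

$163,749.43

Periodic rate r = 0.057 per year.
Growing ordinary annuity: PV = PMT₁ × [1 − ((1+g)/(1+r))^n] / (r − g) = 18,100 × [1 − ((1+0.0122)/(1+r))^12] / (r − 0.0122) = $163,749.43.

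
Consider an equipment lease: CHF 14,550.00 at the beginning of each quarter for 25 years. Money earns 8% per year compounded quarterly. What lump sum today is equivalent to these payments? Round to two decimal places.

This is an annuity due: 100 payments of CHF 14,550.00 at the beginning of each quarter.
Periodic rate r = 0.08/4 per quarter; n is counted in quarters.
PV = PMT × [(1 − (1+r)^−n)/r] × (1+r) = 14,550 × [1 − (1+r)^−100] / r × (1+r) = CHF 639,622.64

CHF 639,622.64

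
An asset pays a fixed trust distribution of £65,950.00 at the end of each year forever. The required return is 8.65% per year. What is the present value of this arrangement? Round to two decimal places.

£762,427.75

Periodic rate r = 0.0865 per year.
Level perpetuity: PV = PMT / r = 65,950 / (0.0865) = £762,427.75.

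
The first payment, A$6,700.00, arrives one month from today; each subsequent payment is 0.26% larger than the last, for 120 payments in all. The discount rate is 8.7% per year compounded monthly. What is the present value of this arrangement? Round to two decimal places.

A$613,922.58

Periodic rate r = 0.087/12 per month; n is counted in months.
Growing ordinary annuity: PV = PMT₁ × [1 − ((1+g)/(1+r))^n] / (r − g) = 6,700 × [1 − ((1+0.0026)/(1+r))^120] / (r − 0.0026) = A$613,922.58.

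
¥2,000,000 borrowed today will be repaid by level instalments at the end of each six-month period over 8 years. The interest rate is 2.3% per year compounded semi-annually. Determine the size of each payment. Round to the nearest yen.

Level ordinary annuity; solve PV = PMT × [(1 − (1+r)^−n)/r] for PMT.
Periodic rate r = 0.023/2 per half-year; n is counted in half-years.
With n = 16: PMT = 2,000,000 / ([(1 − (1+r)^−n)/r]) = ¥137,568

¥137,568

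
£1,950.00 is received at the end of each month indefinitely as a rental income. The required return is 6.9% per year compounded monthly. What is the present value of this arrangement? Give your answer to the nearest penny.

£339,130.43

Periodic rate r = 0.069/12 per month.
Level perpetuity: PV = PMT / r = 1,950 / (0.069/12) = £339,130.43.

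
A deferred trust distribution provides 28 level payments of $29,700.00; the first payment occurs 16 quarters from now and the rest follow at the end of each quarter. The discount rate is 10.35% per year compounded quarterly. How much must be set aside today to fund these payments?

Ordinary annuity of 28 payments, first payment at period 16.
Periodic rate r = 0.1035/4 per quarter; n is counted in quarters.
The ordinary-annuity PV formula values the stream one period before the first payment (period 15); discount that back 15 periods:
PV₀ = 29,700 × [1 − (1+r)^−28] / r × (1+r)^−15 = $399,793.43

$399,793.43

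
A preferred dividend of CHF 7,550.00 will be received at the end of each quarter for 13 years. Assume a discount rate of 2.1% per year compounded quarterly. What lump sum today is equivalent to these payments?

This is an ordinary annuity: 52 payments of CHF 7,550.00 at the end of each quarter.
Periodic rate r = 0.021/4 per quarter; n is counted in quarters.
PV = PMT × [(1 − (1+r)^−n)/r] = 7,550 × [1 − (1+r)^−52] / r = CHF 342,789.42

CHF 342,789.42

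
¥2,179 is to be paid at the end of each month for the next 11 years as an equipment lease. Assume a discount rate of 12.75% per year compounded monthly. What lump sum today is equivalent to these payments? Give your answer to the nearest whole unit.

¥154,261

This is an ordinary annuity: 132 payments of ¥2,179 at the end of each month.
Periodic rate r = 0.1275/12 per month; n is counted in months.
PV = PMT × [(1 − (1+r)^−n)/r] = 2,179 × [1 − (1+r)^−132] / r = ¥154,261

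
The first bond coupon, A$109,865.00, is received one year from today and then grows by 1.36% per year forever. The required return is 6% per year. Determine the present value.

A$2,367,780.17

Periodic rate r = 0.06 per year.
Growing perpetuity (Gordon): PV = PMT₁ / (r − g) = 109,865 / (r − 0.0136) = A$2,367,780.17.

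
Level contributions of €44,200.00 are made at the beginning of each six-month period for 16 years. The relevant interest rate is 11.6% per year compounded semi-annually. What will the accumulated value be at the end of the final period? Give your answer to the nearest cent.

€4,091,759.56

This is an annuity due: 32 deposits of €44,200.00 at the beginning of each six-month period.
Periodic rate r = 0.116/2 per half-year; n is counted in half-years.
FV = PMT × [((1+r)^n − 1)/r] × (1+r) = 44,200 × [(1+r)^32 − 1] / r × (1+r) = €4,091,759.56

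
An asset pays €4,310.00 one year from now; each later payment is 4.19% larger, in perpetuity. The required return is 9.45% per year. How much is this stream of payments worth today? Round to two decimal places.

€81,939.16

Periodic rate r = 0.0945 per year.
Growing perpetuity (Gordon): PV = PMT₁ / (r − g) = 4,310 / (r − 0.0419) = €81,939.16.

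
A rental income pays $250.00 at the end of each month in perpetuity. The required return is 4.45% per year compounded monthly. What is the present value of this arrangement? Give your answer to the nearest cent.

Periodic rate r = 0.0445/12 per month.
Level perpetuity: PV = PMT / r = 250 / (0.0445/12) = $67,415.73.

$67,415.73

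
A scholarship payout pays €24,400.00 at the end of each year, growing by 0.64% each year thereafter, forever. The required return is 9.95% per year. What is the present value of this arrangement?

€262,083.78

Periodic rate r = 0.0995 per year.
Growing perpetuity (Gordon): PV = PMT₁ / (r − g) = 24,400 / (r − 0.0064) = €262,083.78.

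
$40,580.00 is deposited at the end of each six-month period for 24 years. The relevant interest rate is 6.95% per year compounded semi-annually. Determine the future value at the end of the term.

This is an ordinary annuity: 48 deposits of $40,580.00 at the end of each six-month period.
Periodic rate r = 0.0695/2 per half-year; n is counted in half-years.
FV = PMT × [((1+r)^n − 1)/r] = 40,580 × [(1+r)^48 − 1] / r = $4,850,312.44

$4,850,312.44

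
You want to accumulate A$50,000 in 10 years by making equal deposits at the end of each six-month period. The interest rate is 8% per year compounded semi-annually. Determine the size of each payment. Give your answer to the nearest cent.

Level ordinary annuity; solve FV = PMT × [((1+r)^n − 1)/r] for PMT.
Periodic rate r = 0.08/2 per half-year; n is counted in half-years.
With n = 20: PMT = 50,000 / ([((1+r)^n − 1)/r]) = A$1,679.09

A$1,679.09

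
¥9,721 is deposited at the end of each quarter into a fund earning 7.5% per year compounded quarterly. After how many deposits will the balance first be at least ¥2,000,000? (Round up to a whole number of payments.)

86 payments

Periodic rate r = 0.075/4 per quarter; n is counted in quarters.
Ordinary annuity FV: 2,000,000 = 9,721 × [((1+r)^n − 1)/r].
(1+r)^n = 1 + 2,000,000 × r / 9,721, so n = ln(1 + 2,000,000·r/9,721) / ln(1+r) = 85.08.
Round up to a whole number of payments: n = 86.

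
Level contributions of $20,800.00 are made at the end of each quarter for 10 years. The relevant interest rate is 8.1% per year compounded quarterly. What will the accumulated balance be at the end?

$1,263,192.62

This is an ordinary annuity: 40 deposits of $20,800.00 at the end of each quarter.
Periodic rate r = 0.081/4 per quarter; n is counted in quarters.
FV = PMT × [((1+r)^n − 1)/r] = 20,800 × [(1+r)^40 − 1] / r = $1,263,192.62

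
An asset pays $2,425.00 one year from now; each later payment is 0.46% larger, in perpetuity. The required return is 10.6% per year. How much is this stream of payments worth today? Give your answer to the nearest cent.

Periodic rate r = 0.106 per year.
Growing perpetuity (Gordon): PV = PMT₁ / (r − g) = 2,425 / (r − 0.0046) = $23,915.19.

$23,915.19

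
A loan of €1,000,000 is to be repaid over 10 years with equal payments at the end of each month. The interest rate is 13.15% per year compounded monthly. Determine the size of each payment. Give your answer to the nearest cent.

Level ordinary annuity; solve PV = PMT × [(1 − (1+r)^−n)/r] for PMT.
Periodic rate r = 0.1315/12 per month; n is counted in months.
With n = 120: PMT = 1,000,000 / ([(1 − (1+r)^−n)/r]) = €15,019.68

€15,019.68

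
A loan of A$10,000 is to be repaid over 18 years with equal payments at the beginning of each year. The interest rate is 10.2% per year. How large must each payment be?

A$1,120.67

Level annuity due; solve PV = PMT × [(1 − (1+r)^−n)/r] × (1+r) for PMT.
Periodic rate r = 0.102 per year.
With n = 18: PMT = 10,000 / ([(1 − (1+r)^−n)/r] × (1+r)) = A$1,120.67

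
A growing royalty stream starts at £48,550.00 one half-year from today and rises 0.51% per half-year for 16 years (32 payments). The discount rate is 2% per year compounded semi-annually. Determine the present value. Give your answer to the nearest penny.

£1,427,966.51

Periodic rate r = 0.02/2 per half-year; n is counted in half-years.
Growing ordinary annuity: PV = PMT₁ × [1 − ((1+g)/(1+r))^n] / (r − g) = 48,550 × [1 − ((1+0.0051)/(1+r))^32] / (r − 0.0051) = £1,427,966.51.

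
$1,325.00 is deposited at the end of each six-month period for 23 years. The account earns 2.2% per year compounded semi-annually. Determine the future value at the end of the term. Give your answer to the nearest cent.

$78,785.37

This is an ordinary annuity: 46 deposits of $1,325.00 at the end of each six-month period.
Periodic rate r = 0.022/2 per half-year; n is counted in half-years.
FV = PMT × [((1+r)^n − 1)/r] = 1,325 × [(1+r)^46 − 1] / r = $78,785.37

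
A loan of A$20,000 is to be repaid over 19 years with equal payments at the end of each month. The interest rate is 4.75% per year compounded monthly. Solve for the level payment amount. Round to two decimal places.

A$133.34

Level ordinary annuity; solve PV = PMT × [(1 − (1+r)^−n)/r] for PMT.
Periodic rate r = 0.0475/12 per month; n is counted in months.
With n = 228: PMT = 20,000 / ([(1 − (1+r)^−n)/r]) = A$133.34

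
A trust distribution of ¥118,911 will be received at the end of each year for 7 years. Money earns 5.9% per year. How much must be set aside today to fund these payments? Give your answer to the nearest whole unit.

This is an ordinary annuity: 7 payments of ¥118,911 at the end of each year.
Periodic rate r = 0.059 per year.
PV = PMT × [(1 − (1+r)^−n)/r] = 118,911 × [1 − (1+r)^−7] / r = ¥666,172

¥666,172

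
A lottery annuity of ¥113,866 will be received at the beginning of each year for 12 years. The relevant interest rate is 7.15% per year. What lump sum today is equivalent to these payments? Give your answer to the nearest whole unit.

¥961,367

This is an annuity due: 12 payments of ¥113,866 at the beginning of each year.
Periodic rate r = 0.0715 per year.
PV = PMT × [(1 − (1+r)^−n)/r] × (1+r) = 113,866 × [1 − (1+r)^−12] / r × (1+r) = ¥961,367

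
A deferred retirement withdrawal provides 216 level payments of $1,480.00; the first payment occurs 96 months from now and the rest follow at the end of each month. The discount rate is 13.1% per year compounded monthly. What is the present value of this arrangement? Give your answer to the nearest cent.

$43,698.33

Ordinary annuity of 216 payments, first payment at period 96.
Periodic rate r = 0.131/12 per month; n is counted in months.
The ordinary-annuity PV formula values the stream one period before the first payment (period 95); discount that back 95 periods:
PV₀ = 1,480 × [1 − (1+r)^−216] / r × (1+r)^−95 = $43,698.33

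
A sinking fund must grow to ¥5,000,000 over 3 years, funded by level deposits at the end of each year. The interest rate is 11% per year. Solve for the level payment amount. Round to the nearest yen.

Level ordinary annuity; solve FV = PMT × [((1+r)^n − 1)/r] for PMT.
Periodic rate r = 0.11 per year.
With n = 3: PMT = 5,000,000 / ([((1+r)^n − 1)/r]) = ¥1,496,065

¥1,496,065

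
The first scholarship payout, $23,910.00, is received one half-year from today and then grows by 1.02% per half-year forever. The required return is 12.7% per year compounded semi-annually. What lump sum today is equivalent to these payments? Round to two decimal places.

$448,592.87

Periodic rate r = 0.127/2 per half-year.
Growing perpetuity (Gordon): PV = PMT₁ / (r − g) = 23,910 / (r − 0.0102) = $448,592.87.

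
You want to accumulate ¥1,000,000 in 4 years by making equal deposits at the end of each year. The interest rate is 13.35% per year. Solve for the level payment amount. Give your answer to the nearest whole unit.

¥205,142

Level ordinary annuity; solve FV = PMT × [((1+r)^n − 1)/r] for PMT.
Periodic rate r = 0.1335 per year.
With n = 4: PMT = 1,000,000 / ([((1+r)^n − 1)/r]) = ¥205,142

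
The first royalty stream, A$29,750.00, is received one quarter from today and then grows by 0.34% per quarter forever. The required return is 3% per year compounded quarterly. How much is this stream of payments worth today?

Periodic rate r = 0.03/4 per quarter.
Growing perpetuity (Gordon): PV = PMT₁ / (r − g) = 29,750 / (r − 0.0034) = A$7,256,097.56.

A$7,256,097.56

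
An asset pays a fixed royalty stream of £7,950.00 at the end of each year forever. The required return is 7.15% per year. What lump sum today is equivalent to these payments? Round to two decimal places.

£111,188.81

Periodic rate r = 0.0715 per year.
Level perpetuity: PV = PMT / r = 7,950 / (0.0715) = £111,188.81.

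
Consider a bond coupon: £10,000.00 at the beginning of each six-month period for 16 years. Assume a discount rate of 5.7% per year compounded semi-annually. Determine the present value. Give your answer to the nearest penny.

This is an annuity due: 32 payments of £10,000.00 at the beginning of each six-month period.
Periodic rate r = 0.057/2 per half-year; n is counted in half-years.
PV = PMT × [(1 − (1+r)^−n)/r] × (1+r) = 10,000 × [1 − (1+r)^−32] / r × (1+r) = £214,044.77

£214,044.77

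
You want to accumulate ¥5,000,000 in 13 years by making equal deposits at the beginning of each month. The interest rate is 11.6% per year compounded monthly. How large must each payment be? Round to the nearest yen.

Level annuity due; solve FV = PMT × [((1+r)^n − 1)/r] × (1+r) for PMT.
Periodic rate r = 0.116/12 per month; n is counted in months.
With n = 156: PMT = 5,000,000 / ([((1+r)^n − 1)/r] × (1+r)) = ¥13,736

¥13,736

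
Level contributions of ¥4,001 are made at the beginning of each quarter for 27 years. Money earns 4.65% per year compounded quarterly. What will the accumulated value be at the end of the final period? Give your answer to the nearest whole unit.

¥864,956

This is an annuity due: 108 deposits of ¥4,001 at the beginning of each quarter.
Periodic rate r = 0.0465/4 per quarter; n is counted in quarters.
FV = PMT × [((1+r)^n − 1)/r] × (1+r) = 4,001 × [(1+r)^108 − 1] / r × (1+r) = ¥864,956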